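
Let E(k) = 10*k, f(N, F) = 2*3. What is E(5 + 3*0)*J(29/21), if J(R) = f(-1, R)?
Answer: 300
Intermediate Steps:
f(N, F) = 6
J(R) = 6
E(5 + 3*0)*J(29/21) = (10*(5 + 3*0))*6 = (10*(5 + 0))*6 = (10*5)*6 = 50*6 = 300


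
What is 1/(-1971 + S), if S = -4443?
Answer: -1/6414 ≈ -0.00015591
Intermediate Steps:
1/(-1971 + S) = 1/(-1971 - 4443) = 1/(-6414) = -1/6414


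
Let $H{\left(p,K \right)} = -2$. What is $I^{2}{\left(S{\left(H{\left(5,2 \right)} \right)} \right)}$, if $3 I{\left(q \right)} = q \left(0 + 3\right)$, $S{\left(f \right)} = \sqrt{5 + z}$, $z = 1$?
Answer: $6$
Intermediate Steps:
$S{\left(f \right)} = \sqrt{6}$ ($S{\left(f \right)} = \sqrt{5 + 1} = \sqrt{6}$)
$I{\left(q \right)} = q$ ($I{\left(q \right)} = \frac{q \left(0 + 3\right)}{3} = \frac{q 3}{3} = \frac{3 q}{3} = q$)
$I^{2}{\left(S{\left(H{\left(5,2 \right)} \right)} \right)} = \left(\sqrt{6}\right)^{2} = 6$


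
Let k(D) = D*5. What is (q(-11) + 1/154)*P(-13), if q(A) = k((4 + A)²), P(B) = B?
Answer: -490503/154 ≈ -3185.1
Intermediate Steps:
k(D) = 5*D
q(A) = 5*(4 + A)²
(q(-11) + 1/154)*P(-13) = (5*(4 - 11)² + 1/154)*(-13) = (5*(-7)² + 1/154)*(-13) = (5*49 + 1/154)*(-13) = (245 + 1/154)*(-13) = (37731/154)*(-13) = -490503/154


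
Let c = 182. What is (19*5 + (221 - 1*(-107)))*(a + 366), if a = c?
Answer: 231804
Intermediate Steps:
a = 182
(19*5 + (221 - 1*(-107)))*(a + 366) = (19*5 + (221 - 1*(-107)))*(182 + 366) = (95 + (221 + 107))*548 = (95 + 328)*548 = 423*548 = 231804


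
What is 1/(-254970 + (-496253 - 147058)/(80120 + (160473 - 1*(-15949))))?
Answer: -85514/21803719017 ≈ -3.9220e-6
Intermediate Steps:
1/(-254970 + (-496253 - 147058)/(80120 + (160473 - 1*(-15949)))) = 1/(-254970 - 643311/(80120 + (160473 + 15949))) = 1/(-254970 - 643311/(80120 + 176422)) = 1/(-254970 - 643311/256542) = 1/(-254970 - 643311*1/256542) = 1/(-254970 - 214437/85514) = 1/(-21803719017/85514) = -85514/21803719017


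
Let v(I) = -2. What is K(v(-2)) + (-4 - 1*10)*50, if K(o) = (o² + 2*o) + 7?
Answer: -693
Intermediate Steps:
K(o) = 7 + o² + 2*o
K(v(-2)) + (-4 - 1*10)*50 = (7 + (-2)² + 2*(-2)) + (-4 - 1*10)*50 = (7 + 4 - 4) + (-4 - 10)*50 = 7 - 14*50 = 7 - 700 = -693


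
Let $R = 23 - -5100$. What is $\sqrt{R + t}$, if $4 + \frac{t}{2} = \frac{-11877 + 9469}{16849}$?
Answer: $\frac{\sqrt{29632858619}}{2407} \approx 71.517$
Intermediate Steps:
$t = - \frac{19944}{2407}$ ($t = -8 + 2 \frac{-11877 + 9469}{16849} = -8 + 2 \left(\left(-2408\right) \frac{1}{16849}\right) = -8 + 2 \left(- \frac{344}{2407}\right) = -8 - \frac{688}{2407} = - \frac{19944}{2407} \approx -8.2858$)
$R = 5123$ ($R = 23 + 5100 = 5123$)
$\sqrt{R + t} = \sqrt{5123 - \frac{19944}{2407}} = \sqrt{\frac{12311117}{2407}} = \frac{\sqrt{29632858619}}{2407}$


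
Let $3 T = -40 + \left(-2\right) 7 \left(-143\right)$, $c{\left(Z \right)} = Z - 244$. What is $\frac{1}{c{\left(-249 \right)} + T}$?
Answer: $\frac{1}{161} \approx 0.0062112$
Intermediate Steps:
$c{\left(Z \right)} = -244 + Z$
$T = 654$ ($T = \frac{-40 + \left(-2\right) 7 \left(-143\right)}{3} = \frac{-40 - -2002}{3} = \frac{-40 + 2002}{3} = \frac{1}{3} \cdot 1962 = 654$)
$\frac{1}{c{\left(-249 \right)} + T} = \frac{1}{\left(-244 - 249\right) + 654} = \frac{1}{-493 + 654} = \frac{1}{161}$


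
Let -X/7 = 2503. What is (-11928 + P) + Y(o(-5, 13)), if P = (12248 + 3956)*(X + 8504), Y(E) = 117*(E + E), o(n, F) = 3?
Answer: -146122694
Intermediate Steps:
X = -17521 (X = -7*2503 = -17521)
Y(E) = 234*E (Y(E) = 117*(2*E) = 234*E)
P = -146111468 (P = (12248 + 3956)*(-17521 + 8504) = 16204*(-9017) = -146111468)
(-11928 + P) + Y(o(-5, 13)) = (-11928 - 146111468) + 234*3 = -146123396 + 702 = -146122694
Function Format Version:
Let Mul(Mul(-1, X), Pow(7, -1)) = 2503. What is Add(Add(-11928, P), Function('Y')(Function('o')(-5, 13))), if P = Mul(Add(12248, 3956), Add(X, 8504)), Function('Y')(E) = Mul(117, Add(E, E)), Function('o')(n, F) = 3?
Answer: -146122694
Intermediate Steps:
X = -17521 (X = Mul(-7, 2503) = -17521)
Function('Y')(E) = Mul(234, E) (Function('Y')(E) = Mul(117, Mul(2, E)) = Mul(234, E))
P = -146111468 (P = Mul(Add(12248, 3956), Add(-17521, 8504)) = Mul(16204, -9017) = -146111468)
Add(Add(-11928, P), Function('Y')(Function('o')(-5, 13))) = Add(Add(-11928, -146111468), Mul(234, 3)) = Add(-146123396, 702) = -146122694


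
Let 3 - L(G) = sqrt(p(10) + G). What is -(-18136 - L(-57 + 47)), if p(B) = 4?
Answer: 18139 - I*sqrt(6) ≈ 18139.0 - 2.4495*I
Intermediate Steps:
L(G) = 3 - sqrt(4 + G)
-(-18136 - L(-57 + 47)) = -(-18136 - (3 - sqrt(4 + (-57 + 47)))) = -(-18136 - (3 - sqrt(4 - 10))) = -(-18136 - (3 - sqrt(-6))) = -(-18136 - (3 - I*sqrt(6))) = -(-18136 + (-3 + I*sqrt(6))) = -(-18139 + I*sqrt(6)) = 18139 - I*sqrt(6)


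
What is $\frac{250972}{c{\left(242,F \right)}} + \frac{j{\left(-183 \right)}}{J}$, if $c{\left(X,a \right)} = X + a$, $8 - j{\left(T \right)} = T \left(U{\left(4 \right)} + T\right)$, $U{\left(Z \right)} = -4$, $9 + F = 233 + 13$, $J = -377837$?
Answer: $\frac{94842895591}{180983923} \approx 524.04$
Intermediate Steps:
$F = 237$ ($F = -9 + \left(233 + 13\right) = -9 + 246 = 237$)
$j{\left(T \right)} = 8 - T \left(-4 + T\right)$
$\frac{250972}{c{\left(242,F \right)}} + \frac{j{\left(-183 \right)}}{J} = \frac{250972}{242 + 237} + \frac{8 - \left(-183\right)^{2} + 4 \left(-183\right)}{-377837} = \frac{250972}{479} + \left(8 - 33489 - 732\right) \left(- \frac{1}{377837}\right) = 250972 \cdot \frac{1}{479} + \left(8 - 33489 - 732\right) \left(- \frac{1}{377837}\right) = \frac{250972}{479} - - \frac{34213}{377837} = \frac{250972}{479} + \frac{34213}{377837} = \frac{94842895591}{180983923}$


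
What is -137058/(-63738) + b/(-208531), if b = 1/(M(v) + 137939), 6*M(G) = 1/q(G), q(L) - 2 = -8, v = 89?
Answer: 23654471656789871/11000370022069839 ≈ 2.1503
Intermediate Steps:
q(L) = -6 (q(L) = 2 - 8 = -6)
M(G) = -1/36 (M(G) = (1/6)/(-6) = (1/6)*(-1/6) = -1/36)
b = 36/4965803 (b = 1/(-1/36 + 137939) = 1/(4965803/36) = 36/4965803 ≈ 7.2496e-6)
-137058/(-63738) + b/(-208531) = -137058/(-63738) + (36/4965803)/(-208531) = -137058*(-1/63738) + (36/4965803)*(-1/208531) = 22843/10623 - 36/1035523865393 = 23654471656789871/11000370022069839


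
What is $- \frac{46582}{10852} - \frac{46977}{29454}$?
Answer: $- \frac{78409193}{13318117} \approx -5.8874$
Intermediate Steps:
$- \frac{46582}{10852} - \frac{46977}{29454} = \left(-46582\right) \frac{1}{10852} - \frac{15659}{9818} = - \frac{23291}{5426} - \frac{15659}{9818} = - \frac{78409193}{13318117}$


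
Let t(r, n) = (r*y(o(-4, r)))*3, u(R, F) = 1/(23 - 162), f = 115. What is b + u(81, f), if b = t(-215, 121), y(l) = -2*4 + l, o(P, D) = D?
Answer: 19993064/139 ≈ 1.4384e+5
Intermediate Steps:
u(R, F) = -1/139 (u(R, F) = 1/(-139) = -1/139)
y(l) = -8 + l
t(r, n) = 3*r*(-8 + r) (t(r, n) = (r*(-8 + r))*3 = 3*r*(-8 + r))
b = 143835 (b = 3*(-215)*(-8 - 215) = 3*(-215)*(-223) = 143835)
b + u(81, f) = 143835 - 1/139 = 19993064/139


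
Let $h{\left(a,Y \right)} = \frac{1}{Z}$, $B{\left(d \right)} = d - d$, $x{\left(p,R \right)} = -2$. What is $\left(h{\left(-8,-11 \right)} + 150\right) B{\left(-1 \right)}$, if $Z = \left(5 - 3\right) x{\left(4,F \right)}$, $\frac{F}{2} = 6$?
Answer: $0$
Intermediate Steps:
$F = 12$ ($F = 2 \cdot 6 = 12$)
$B{\left(d \right)} = 0$
$Z = -4$ ($Z = \left(5 - 3\right) \left(-2\right) = 2 \left(-2\right) = -4$)
$h{\left(a,Y \right)} = - \frac{1}{4}$ ($h{\left(a,Y \right)} = \frac{1}{-4} = - \frac{1}{4}$)
$\left(h{\left(-8,-11 \right)} + 150\right) B{\left(-1 \right)} = \left(- \frac{1}{4} + 150\right) 0 = \frac{599}{4} \cdot 0 = 0$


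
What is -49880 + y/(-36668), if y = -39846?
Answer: -914479997/18334 ≈ -49879.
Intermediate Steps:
-49880 + y/(-36668) = -49880 - 39846/(-36668) = -49880 - 39846*(-1/36668) = -49880 + 19923/18334 = -914479997/18334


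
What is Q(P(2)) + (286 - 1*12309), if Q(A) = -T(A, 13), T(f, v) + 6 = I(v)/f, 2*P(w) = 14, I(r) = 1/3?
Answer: -252358/21 ≈ -12017.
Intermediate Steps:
I(r) = ⅓
P(w) = 7 (P(w) = (½)*14 = 7)
T(f, v) = -6 + 1/(3*f)
Q(A) = 6 - 1/(3*A) (Q(A) = -(-6 + 1/(3*A)) = 6 - 1/(3*A))
Q(P(2)) + (286 - 1*12309) = (6 - ⅓/7) + (286 - 1*12309) = (6 - ⅓*⅐) + (286 - 12309) = (6 - 1/21) - 12023 = 125/21 - 12023 = -252358/21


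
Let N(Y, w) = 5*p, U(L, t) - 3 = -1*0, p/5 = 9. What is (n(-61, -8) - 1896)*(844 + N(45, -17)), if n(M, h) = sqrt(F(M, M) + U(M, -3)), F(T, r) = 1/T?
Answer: -2026824 + 1069*sqrt(11102)/61 ≈ -2.0250e+6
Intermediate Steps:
p = 45 (p = 5*9 = 45)
U(L, t) = 3 (U(L, t) = 3 - 1*0 = 3 + 0 = 3)
N(Y, w) = 225 (N(Y, w) = 5*45 = 225)
n(M, h) = sqrt(3 + 1/M) (n(M, h) = sqrt(1/M + 3) = sqrt(3 + 1/M))
(n(-61, -8) - 1896)*(844 + N(45, -17)) = (sqrt(3 + 1/(-61)) - 1896)*(844 + 225) = (sqrt(3 - 1/61) - 1896)*1069 = (sqrt(182/61) - 1896)*1069 = (sqrt(11102)/61 - 1896)*1069 = (-1896 + sqrt(11102)/61)*1069 = -2026824 + 1069*sqrt(11102)/61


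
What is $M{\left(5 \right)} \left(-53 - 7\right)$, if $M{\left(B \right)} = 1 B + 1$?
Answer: $-360$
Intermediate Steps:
$M{\left(B \right)} = 1 + B$ ($M{\left(B \right)} = B + 1 = 1 + B$)
$M{\left(5 \right)} \left(-53 - 7\right) = \left(1 + 5\right) \left(-53 - 7\right) = 6 \left(-60\right) = -360$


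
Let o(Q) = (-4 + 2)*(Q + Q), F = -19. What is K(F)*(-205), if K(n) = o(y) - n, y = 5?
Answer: 205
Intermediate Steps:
o(Q) = -4*Q
K(n) = -20 - n (K(n) = -4*5 - n = -20 - n)
K(F)*(-205) = (-20 - 1*(-19))*(-205) = (-20 + 19)*(-205) = -1*(-205) = 205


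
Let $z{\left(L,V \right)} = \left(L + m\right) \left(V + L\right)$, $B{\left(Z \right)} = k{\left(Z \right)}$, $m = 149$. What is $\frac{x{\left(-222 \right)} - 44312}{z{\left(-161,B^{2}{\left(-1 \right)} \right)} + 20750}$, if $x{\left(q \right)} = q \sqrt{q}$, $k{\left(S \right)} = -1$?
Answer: $- \frac{22156}{11335} - \frac{111 i \sqrt{222}}{11335} \approx -1.9547 - 0.14591 i$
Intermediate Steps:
$x{\left(q \right)} = q^{\frac{3}{2}}$
$B{\left(Z \right)} = -1$
$z{\left(L,V \right)} = \left(149 + L\right) \left(L + V\right)$ ($z{\left(L,V \right)} = \left(L + 149\right) \left(V + L\right) = \left(149 + L\right) \left(L + V\right)$)
$\frac{x{\left(-222 \right)} - 44312}{z{\left(-161,B^{2}{\left(-1 \right)} \right)} + 20750} = \frac{\left(-222\right)^{\frac{3}{2}} - 44312}{\left(\left(-161\right)^{2} + 149 \left(-161\right) + 149 \left(-1\right)^{2} - 161 \left(-1\right)^{2}\right) + 20750} = \frac{- 222 i \sqrt{222} - 44312}{\left(25921 - 23989 + 149 \cdot 1 - 161\right) + 20750} = \frac{-44312 - 222 i \sqrt{222}}{\left(25921 - 23989 + 149 - 161\right) + 20750} = \frac{-44312 - 222 i \sqrt{222}}{1920 + 20750} = \frac{-44312 - 222 i \sqrt{222}}{22670} = \left(-44312 - 222 i \sqrt{222}\right) \frac{1}{22670} = - \frac{22156}{11335} - \frac{111 i \sqrt{222}}{11335}$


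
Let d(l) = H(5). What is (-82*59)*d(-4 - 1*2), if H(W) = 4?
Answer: -19352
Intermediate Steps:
d(l) = 4
(-82*59)*d(-4 - 1*2) = -82*59*4 = -4838*4 = -19352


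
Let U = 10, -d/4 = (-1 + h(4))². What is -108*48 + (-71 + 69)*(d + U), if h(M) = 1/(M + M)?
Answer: -41583/8 ≈ -5197.9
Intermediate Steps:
h(M) = 1/(2*M)
d = -49/16 (d = -4*(-1 + (½)/4)² = -4*(-1 + (½)*(¼))² = -4*(-1 + ⅛)² = -4*(-7/8)² = -4*49/64 = -49/16 ≈ -3.0625)
-108*48 + (-71 + 69)*(d + U) = -108*48 + (-71 + 69)*(-49/16 + 10) = -5184 - 2*111/16 = -5184 - 111/8 = -41583/8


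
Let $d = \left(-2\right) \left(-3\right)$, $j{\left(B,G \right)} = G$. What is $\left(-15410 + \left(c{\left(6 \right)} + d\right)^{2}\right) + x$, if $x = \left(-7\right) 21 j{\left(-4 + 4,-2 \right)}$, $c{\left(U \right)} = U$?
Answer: $-14972$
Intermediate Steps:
$x = 294$ ($x = \left(-7\right) 21 \left(-2\right) = \left(-147\right) \left(-2\right) = 294$)
$d = 6$
$\left(-15410 + \left(c{\left(6 \right)} + d\right)^{2}\right) + x = \left(-15410 + \left(6 + 6\right)^{2}\right) + 294 = \left(-15410 + 12^{2}\right) + 294 = \left(-15410 + 144\right) + 294 = -15266 + 294 = -14972$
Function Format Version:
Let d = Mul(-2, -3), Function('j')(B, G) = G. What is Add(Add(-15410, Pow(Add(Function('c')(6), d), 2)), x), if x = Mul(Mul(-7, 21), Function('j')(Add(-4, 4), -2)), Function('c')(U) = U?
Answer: -14972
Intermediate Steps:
x = 294 (x = Mul(Mul(-7, 21), -2) = Mul(-147, -2) = 294)
d = 6
Add(Add(-15410, Pow(Add(Function('c')(6), d), 2)), x) = Add(Add(-15410, Pow(Add(6, 6), 2)), 294) = Add(Add(-15410, Pow(12, 2)), 294) = Add(Add(-15410, 144), 294) = Add(-15266, 294) = -14972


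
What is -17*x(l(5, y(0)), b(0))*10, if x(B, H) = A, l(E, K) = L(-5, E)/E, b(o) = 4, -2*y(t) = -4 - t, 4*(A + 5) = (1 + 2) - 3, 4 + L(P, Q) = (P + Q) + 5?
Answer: 850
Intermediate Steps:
L(P, Q) = 1 + P + Q (L(P, Q) = -4 + ((P + Q) + 5) = -4 + (5 + P + Q) = 1 + P + Q)
A = -5 (A = -5 + ((1 + 2) - 3)/4 = -5 + (3 - 3)/4 = -5 + (¼)*0 = -5 + 0 = -5)
y(t) = 2 + t/2 (y(t) = -(-4 - t)/2 = 2 + t/2)
l(E, K) = (-4 + E)/E (l(E, K) = (1 - 5 + E)/E = (-4 + E)/E)
x(B, H) = -5
-17*x(l(5, y(0)), b(0))*10 = -17*(-5)*10 = 85*10 = 850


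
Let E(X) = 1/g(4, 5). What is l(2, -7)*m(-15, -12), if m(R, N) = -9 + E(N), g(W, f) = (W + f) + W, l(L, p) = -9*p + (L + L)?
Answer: -7772/13 ≈ -597.85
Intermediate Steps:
l(L, p) = -9*p + 2*L
g(W, f) = f + 2*W
E(X) = 1/13 (E(X) = 1/(5 + 2*4) = 1/(5 + 8) = 1/13)
m(R, N) = -116/13 (m(R, N) = -9 + 1/13 = -116/13)
l(2, -7)*m(-15, -12) = (-9*(-7) + 2*2)*(-116/13) = (63 + 4)*(-116/13) = 67*(-116/13) = -7772/13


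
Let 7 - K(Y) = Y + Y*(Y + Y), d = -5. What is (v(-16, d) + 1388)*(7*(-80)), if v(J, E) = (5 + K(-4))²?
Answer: -920640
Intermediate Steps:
K(Y) = 7 - Y - 2*Y² (K(Y) = 7 - (Y + Y*(Y + Y)) = 7 - (Y + Y*(2*Y)) = 7 - (Y + 2*Y²) = 7 + (-Y - 2*Y²) = 7 - Y - 2*Y²)
v(J, E) = 256 (v(J, E) = (5 + (7 - 1*(-4) - 2*(-4)²))² = (5 + (7 + 4 - 2*16))² = (5 + (7 + 4 - 32))² = (5 - 21)² = (-16)² = 256)
(v(-16, d) + 1388)*(7*(-80)) = (256 + 1388)*(7*(-80)) = 1644*(-560) = -920640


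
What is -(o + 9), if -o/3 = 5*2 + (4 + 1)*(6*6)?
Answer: 561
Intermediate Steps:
o = -570 (o = -3*(5*2 + (4 + 1)*(6*6)) = -3*(10 + 5*36) = -3*(10 + 180) = -3*190 = -570)
-(o + 9) = -(-570 + 9) = -1*(-561) = 561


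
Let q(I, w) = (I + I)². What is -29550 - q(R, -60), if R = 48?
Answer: -38766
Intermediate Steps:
q(I, w) = 4*I² (q(I, w) = (2*I)² = 4*I²)
-29550 - q(R, -60) = -29550 - 4*48² = -29550 - 4*2304 = -29550 - 1*9216 = -29550 - 9216 = -38766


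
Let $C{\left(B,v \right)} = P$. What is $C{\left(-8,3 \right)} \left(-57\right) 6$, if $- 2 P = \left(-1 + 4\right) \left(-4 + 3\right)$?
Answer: $-513$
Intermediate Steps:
$P = \frac{3}{2}$ ($P = - \frac{\left(-1 + 4\right) \left(-4 + 3\right)}{2} = - \frac{3 \left(-1\right)}{2} = \left(- \frac{1}{2}\right) \left(-3\right) = \frac{3}{2} \approx 1.5$)
$C{\left(B,v \right)} = \frac{3}{2}$
$C{\left(-8,3 \right)} \left(-57\right) 6 = \frac{3}{2} \left(-57\right) 6 = \left(- \frac{171}{2}\right) 6 = -513$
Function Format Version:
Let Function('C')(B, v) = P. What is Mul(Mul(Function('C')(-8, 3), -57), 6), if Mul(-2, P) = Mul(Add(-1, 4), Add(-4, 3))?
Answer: -513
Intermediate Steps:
P = Rational(3, 2) (P = Mul(Rational(-1, 2), Mul(Add(-1, 4), Add(-4, 3))) = Mul(Rational(-1, 2), Mul(3, -1)) = Mul(Rational(-1, 2), -3) = Rational(3, 2) ≈ 1.5000)
Function('C')(B, v) = Rational(3, 2)
Mul(Mul(Function('C')(-8, 3), -57), 6) = Mul(Mul(Rational(3, 2), -57), 6) = Mul(Rational(-171, 2), 6) = -513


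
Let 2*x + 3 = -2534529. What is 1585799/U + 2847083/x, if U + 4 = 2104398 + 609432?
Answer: -1429214678506/859784854929 ≈ -1.6623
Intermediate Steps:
x = -1267266 (x = -3/2 + (½)*(-2534529) = -3/2 - 2534529/2 = -1267266)
U = 2713826 (U = -4 + (2104398 + 609432) = -4 + 2713830 = 2713826)
1585799/U + 2847083/x = 1585799/2713826 + 2847083/(-1267266) = 1585799*(1/2713826) + 2847083*(-1/1267266) = 1585799/2713826 - 2847083/1267266 = -1429214678506/859784854929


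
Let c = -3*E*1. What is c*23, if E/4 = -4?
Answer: 1104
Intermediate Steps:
E = -16 (E = 4*(-4) = -16)
c = 48 (c = -3*(-16)*1 = 48*1 = 48)
c*23 = 48*23 = 1104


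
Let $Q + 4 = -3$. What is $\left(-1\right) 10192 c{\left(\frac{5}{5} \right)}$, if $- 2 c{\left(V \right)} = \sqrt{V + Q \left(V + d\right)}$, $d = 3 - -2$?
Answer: $5096 i \sqrt{41} \approx 32630.0 i$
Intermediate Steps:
$d = 5$ ($d = 3 + 2 = 5$)
$Q = -7$ ($Q = -4 - 3 = -7$)
$c{\left(V \right)} = - \frac{\sqrt{-35 - 6 V}}{2}$ ($c{\left(V \right)} = - \frac{\sqrt{V - 7 \left(V + 5\right)}}{2} = - \frac{\sqrt{V - 7 \left(5 + V\right)}}{2} = - \frac{\sqrt{V - \left(35 + 7 V\right)}}{2} = - \frac{\sqrt{-35 - 6 V}}{2}$)
$\left(-1\right) 10192 c{\left(\frac{5}{5} \right)} = \left(-1\right) 10192 \left(- \frac{\sqrt{-35 - 6 \cdot \frac{5}{5}}}{2}\right) = - 10192 \left(- \frac{\sqrt{-35 - 6 \cdot 5 \cdot \frac{1}{5}}}{2}\right) = - 10192 \left(- \frac{\sqrt{-35 - 6}}{2}\right) = - 10192 \left(- \frac{\sqrt{-41}}{2}\right) = - 10192 \left(- \frac{i \sqrt{41}}{2}\right) = 5096 i \sqrt{41}$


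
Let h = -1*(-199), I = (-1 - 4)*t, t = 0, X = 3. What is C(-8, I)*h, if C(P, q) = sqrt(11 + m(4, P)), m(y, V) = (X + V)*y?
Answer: 597*I ≈ 597.0*I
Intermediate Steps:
m(y, V) = y*(3 + V) (m(y, V) = (3 + V)*y = y*(3 + V))
I = 0 (I = (-1 - 4)*0 = -5*0 = 0)
C(P, q) = sqrt(23 + 4*P) (C(P, q) = sqrt(11 + 4*(3 + P)) = sqrt(11 + (12 + 4*P)) = sqrt(23 + 4*P))
h = 199
C(-8, I)*h = sqrt(23 + 4*(-8))*199 = sqrt(23 - 32)*199 = sqrt(-9)*199 = (3*I)*199 = 597*I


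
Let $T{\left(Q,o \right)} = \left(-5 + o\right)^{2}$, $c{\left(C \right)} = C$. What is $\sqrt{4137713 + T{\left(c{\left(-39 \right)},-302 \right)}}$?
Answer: $3 \sqrt{470218} \approx 2057.2$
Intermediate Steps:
$\sqrt{4137713 + T{\left(c{\left(-39 \right)},-302 \right)}} = \sqrt{4137713 + \left(-5 - 302\right)^{2}} = \sqrt{4137713 + \left(-307\right)^{2}} = \sqrt{4137713 + 94249} = \sqrt{4231962} = 3 \sqrt{470218}$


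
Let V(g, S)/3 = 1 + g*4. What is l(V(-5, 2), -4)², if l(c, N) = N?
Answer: 16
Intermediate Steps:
V(g, S) = 3 + 12*g (V(g, S) = 3*(1 + g*4) = 3*(1 + 4*g) = 3 + 12*g)
l(V(-5, 2), -4)² = (-4)² = 16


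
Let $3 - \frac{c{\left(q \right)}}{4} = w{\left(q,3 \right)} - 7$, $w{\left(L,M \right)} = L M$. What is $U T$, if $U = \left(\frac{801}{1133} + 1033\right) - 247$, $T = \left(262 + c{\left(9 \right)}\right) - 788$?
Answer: $- \frac{48132306}{103} \approx -4.673 \cdot 10^{5}$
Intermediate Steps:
$c{\left(q \right)} = 40 - 12 q$ ($c{\left(q \right)} = 12 - 4 \left(q 3 - 7\right) = 12 - 4 \left(3 q - 7\right) = 12 - 4 \left(-7 + 3 q\right) = 12 - \left(-28 + 12 q\right) = 40 - 12 q$)
$T = -594$ ($T = \left(262 + \left(40 - 108\right)\right) - 788 = \left(262 - 68\right) - 788 = 194 - 788 = -594$)
$U = \frac{891339}{1133}$ ($U = \left(801 \cdot \frac{1}{1133} + 1033\right) - 247 = \left(\frac{801}{1133} + 1033\right) - 247 = \frac{1171190}{1133} - 247 = \frac{891339}{1133} \approx 786.71$)
$U T = \frac{891339}{1133} \left(-594\right) = - \frac{48132306}{103}$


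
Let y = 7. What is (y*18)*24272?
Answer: 3058272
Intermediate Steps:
(y*18)*24272 = (7*18)*24272 = 126*24272 = 3058272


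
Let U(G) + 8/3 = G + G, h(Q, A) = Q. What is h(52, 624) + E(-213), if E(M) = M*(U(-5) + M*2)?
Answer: 93488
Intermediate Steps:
U(G) = -8/3 + 2*G (U(G) = -8/3 + (G + G) = -8/3 + 2*G)
E(M) = M*(-38/3 + 2*M) (E(M) = M*((-8/3 + 2*(-5)) + M*2) = M*((-8/3 - 10) + 2*M) = M*(-38/3 + 2*M))
h(52, 624) + E(-213) = 52 + (⅔)*(-213)*(-19 + 3*(-213)) = 52 + (⅔)*(-213)*(-19 - 639) = 52 + (⅔)*(-213)*(-658) = 52 + 93436 = 93488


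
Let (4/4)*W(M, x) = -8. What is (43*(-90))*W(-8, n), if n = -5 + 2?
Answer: 30960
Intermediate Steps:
n = -3
W(M, x) = -8
(43*(-90))*W(-8, n) = (43*(-90))*(-8) = -3870*(-8) = 30960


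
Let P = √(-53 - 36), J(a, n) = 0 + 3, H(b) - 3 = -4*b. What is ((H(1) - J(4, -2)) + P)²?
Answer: (4 - I*√89)² ≈ -73.0 - 75.472*I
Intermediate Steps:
H(b) = 3 - 4*b
J(a, n) = 3
P = I*√89 (P = √(-89) = I*√89 ≈ 9.434*I)
((H(1) - J(4, -2)) + P)² = (((3 - 4*1) - 1*3) + I*√89)² = (((3 - 4) - 3) + I*√89)² = ((-1 - 3) + I*√89)² = (-4 + I*√89)²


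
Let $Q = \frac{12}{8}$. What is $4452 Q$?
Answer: $6678$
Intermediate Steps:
$Q = \frac{3}{2}$ ($Q = 12 \cdot \frac{1}{8} = \frac{3}{2} \approx 1.5$)
$4452 Q = 4452 \cdot \frac{3}{2} = 6678$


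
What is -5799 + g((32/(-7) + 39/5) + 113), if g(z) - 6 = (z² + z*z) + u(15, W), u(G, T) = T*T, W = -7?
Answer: 26060848/1225 ≈ 21274.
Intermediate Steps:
u(G, T) = T²
g(z) = 55 + 2*z² (g(z) = 6 + ((z² + z*z) + (-7)²) = 6 + ((z² + z²) + 49) = 6 + (2*z² + 49) = 6 + (49 + 2*z²) = 55 + 2*z²)
-5799 + g((32/(-7) + 39/5) + 113) = -5799 + (55 + 2*((32/(-7) + 39/5) + 113)²) = -5799 + (55 + 2*((32*(-⅐) + 39*(⅕)) + 113)²) = -5799 + (55 + 2*((-32/7 + 39/5) + 113)²) = -5799 + (55 + 2*(113/35 + 113)²) = -5799 + (55 + 2*(4068/35)²) = -5799 + (55 + 2*(16548624/1225)) = -5799 + (55 + 33097248/1225) = -5799 + 33164623/1225 = 26060848/1225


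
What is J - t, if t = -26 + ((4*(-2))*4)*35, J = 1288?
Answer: 2434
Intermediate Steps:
t = -1146 (t = -26 - 8*4*35 = -26 - 32*35 = -26 - 1120 = -1146)
J - t = 1288 - 1*(-1146) = 1288 + 1146 = 2434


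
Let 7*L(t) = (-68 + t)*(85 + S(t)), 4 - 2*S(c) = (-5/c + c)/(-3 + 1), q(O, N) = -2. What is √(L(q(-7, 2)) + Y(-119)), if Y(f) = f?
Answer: I*√3961/2 ≈ 31.468*I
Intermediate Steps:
S(c) = 2 - 5/(4*c) + c/4 (S(c) = 2 - (-5/c + c)/(2*(-3 + 1)) = 2 - (c - 5/c)/(2*(-2)) = 2 - (c - 5/c)*(-1)/(2*2) = 2 - (-c/2 + 5/(2*c))/2 = 2 + (-5/(4*c) + c/4) = 2 - 5/(4*c) + c/4)
L(t) = (-68 + t)*(85 + (-5 + t*(8 + t))/(4*t))/7 (L(t) = ((-68 + t)*(85 + (-5 + t*(8 + t))/(4*t)))/7 = (-68 + t)*(85 + (-5 + t*(8 + t))/(4*t))/7)
√(L(q(-7, 2)) + Y(-119)) = √((1/28)*(340 + (-2)³ - 23669*(-2) + 280*(-2)²)/(-2) - 119) = √((1/28)*(-½)*(340 - 8 + 47338 + 280*4) - 119) = √((1/28)*(-½)*(340 - 8 + 47338 + 1120) - 119) = √((1/28)*(-½)*48790 - 119) = √(-3485/4 - 119) = √(-3961/4) = I*√3961/2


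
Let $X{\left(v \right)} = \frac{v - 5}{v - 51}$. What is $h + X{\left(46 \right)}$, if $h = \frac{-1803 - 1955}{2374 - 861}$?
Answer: $- \frac{80823}{7565} \approx -10.684$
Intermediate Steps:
$h = - \frac{3758}{1513} \approx -2.4838$
$X{\left(v \right)} = \frac{-5 + v}{-51 + v}$
$h + X{\left(46 \right)} = - \frac{3758}{1513} + \frac{-5 + 46}{-51 + 46} = - \frac{3758}{1513} + \frac{1}{-5} \cdot 41 = - \frac{3758}{1513} - \frac{41}{5} = - \frac{80823}{7565}$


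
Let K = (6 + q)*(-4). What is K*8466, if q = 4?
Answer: -338640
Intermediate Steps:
K = -40 (K = (6 + 4)*(-4) = 10*(-4) = -40)
K*8466 = -40*8466 = -338640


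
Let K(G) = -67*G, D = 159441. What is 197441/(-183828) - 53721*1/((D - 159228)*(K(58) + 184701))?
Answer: -2538012711461/2359959047220 ≈ -1.0754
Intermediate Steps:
197441/(-183828) - 53721*1/((D - 159228)*(K(58) + 184701)) = 197441/(-183828) - 53721*1/((159441 - 159228)*(-67*58 + 184701)) = 197441*(-1/183828) - 53721*1/(213*(-3886 + 184701)) = -197441/183828 - 53721/(213*180815) = -197441/183828 - 53721/38513595 = -197441/183828 - 53721*1/38513595 = -197441/183828 - 17907/12837865 = -2538012711461/2359959047220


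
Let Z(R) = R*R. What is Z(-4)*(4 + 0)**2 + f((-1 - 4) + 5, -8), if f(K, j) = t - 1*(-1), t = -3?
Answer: 254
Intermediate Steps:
f(K, j) = -2 (f(K, j) = -3 - 1*(-1) = -3 + 1 = -2)
Z(R) = R**2
Z(-4)*(4 + 0)**2 + f((-1 - 4) + 5, -8) = (-4)**2*(4 + 0)**2 - 2 = 16*4**2 - 2 = 16*16 - 2 = 256 - 2 = 254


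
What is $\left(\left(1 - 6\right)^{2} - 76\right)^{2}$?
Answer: $2601$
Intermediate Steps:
$\left(\left(1 - 6\right)^{2} - 76\right)^{2} = \left(\left(-5\right)^{2} - 76\right)^{2} = \left(25 - 76\right)^{2} = \left(-51\right)^{2} = 2601$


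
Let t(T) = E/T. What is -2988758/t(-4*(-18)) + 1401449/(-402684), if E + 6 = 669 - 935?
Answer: 5415838794491/6845628 ≈ 7.9114e+5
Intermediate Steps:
E = -272 (E = -6 + (669 - 935) = -6 - 266 = -272)
t(T) = -272/T
-2988758/t(-4*(-18)) + 1401449/(-402684) = -2988758/((-272/((-4*(-18))))) + 1401449/(-402684) = -2988758/((-272/72)) + 1401449*(-1/402684) = -2988758/((-272*1/72)) - 1401449/402684 = -2988758/(-34/9) - 1401449/402684 = -2988758*(-9/34) - 1401449/402684 = 13449411/17 - 1401449/402684 = 5415838794491/6845628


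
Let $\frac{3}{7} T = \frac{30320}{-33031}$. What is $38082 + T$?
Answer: $\frac{3773447386}{99093} \approx 38080.0$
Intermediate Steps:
$T = - \frac{212240}{99093}$ ($T = \frac{7 \frac{30320}{-33031}}{3} = \frac{7 \cdot 30320 \left(- \frac{1}{33031}\right)}{3} = \frac{7}{3} \left(- \frac{30320}{33031}\right) = - \frac{212240}{99093} \approx -2.1418$)
$38082 + T = 38082 - \frac{212240}{99093} = \frac{3773447386}{99093}$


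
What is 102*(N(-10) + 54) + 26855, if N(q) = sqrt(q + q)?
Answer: 32363 + 204*I*sqrt(5) ≈ 32363.0 + 456.16*I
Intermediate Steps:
N(q) = sqrt(2)*sqrt(q) (N(q) = sqrt(2*q) = sqrt(2)*sqrt(q))
102*(N(-10) + 54) + 26855 = 102*(sqrt(2)*sqrt(-10) + 54) + 26855 = 102*(sqrt(2)*(I*sqrt(10)) + 54) + 26855 = 102*(2*I*sqrt(5) + 54) + 26855 = 102*(54 + 2*I*sqrt(5)) + 26855 = (5508 + 204*I*sqrt(5)) + 26855 = 32363 + 204*I*sqrt(5)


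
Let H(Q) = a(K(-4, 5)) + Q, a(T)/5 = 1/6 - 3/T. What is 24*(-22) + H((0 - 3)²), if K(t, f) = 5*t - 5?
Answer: -15527/30 ≈ -517.57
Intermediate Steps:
K(t, f) = -5 + 5*t
a(T) = ⅚ - 15/T (a(T) = 5*(1/6 - 3/T) = 5*(1*(⅙) - 3/T) = 5*(⅙ - 3/T) = ⅚ - 15/T)
H(Q) = 43/30 + Q (H(Q) = (⅚ - 15/(-5 + 5*(-4))) + Q = (⅚ - 15/(-5 - 20)) + Q = (⅚ - 15/(-25)) + Q = (⅚ - 15*(-1/25)) + Q = (⅚ + ⅗) + Q = 43/30 + Q)
24*(-22) + H((0 - 3)²) = 24*(-22) + (43/30 + (0 - 3)²) = -528 + (43/30 + (-3)²) = -528 + (43/30 + 9) = -528 + 313/30 = -15527/30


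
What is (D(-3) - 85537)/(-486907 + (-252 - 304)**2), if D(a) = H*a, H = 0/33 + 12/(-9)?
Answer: 28511/59257 ≈ 0.48114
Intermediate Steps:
H = -4/3 (H = 0*(1/33) + 12*(-1/9) = 0 - 4/3 = -4/3 ≈ -1.3333)
D(a) = -4*a/3
(D(-3) - 85537)/(-486907 + (-252 - 304)**2) = (-4/3*(-3) - 85537)/(-486907 + (-252 - 304)**2) = (4 - 85537)/(-486907 + (-556)**2) = -85533/(-486907 + 309136) = -85533/(-177771) = -85533*(-1/177771) = 28511/59257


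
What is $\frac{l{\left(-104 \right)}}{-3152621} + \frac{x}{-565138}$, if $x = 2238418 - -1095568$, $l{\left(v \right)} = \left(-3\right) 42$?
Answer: $- \frac{5255361534959}{890832963349} \approx -5.8994$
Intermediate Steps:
$l{\left(v \right)} = -126$
$x = 3333986$ ($x = 2238418 + 1095568 = 3333986$)
$\frac{l{\left(-104 \right)}}{-3152621} + \frac{x}{-565138} = - \frac{126}{-3152621} + \frac{3333986}{-565138} = \left(-126\right) \left(- \frac{1}{3152621}\right) + 3333986 \left(- \frac{1}{565138}\right) = \frac{126}{3152621} - \frac{1666993}{282569} = - \frac{5255361534959}{890832963349}$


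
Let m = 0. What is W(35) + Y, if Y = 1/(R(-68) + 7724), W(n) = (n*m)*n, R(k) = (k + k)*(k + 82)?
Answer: 1/5820 ≈ 0.00017182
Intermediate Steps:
R(k) = 2*k*(82 + k) (R(k) = (2*k)*(82 + k) = 2*k*(82 + k))
W(n) = 0 (W(n) = (n*0)*n = 0*n = 0)
Y = 1/5820 (Y = 1/(2*(-68)*(82 - 68) + 7724) = 1/(2*(-68)*14 + 7724) = 1/(-1904 + 7724) = 1/5820 ≈ 0.00017182)
W(35) + Y = 0 + 1/5820 = 1/5820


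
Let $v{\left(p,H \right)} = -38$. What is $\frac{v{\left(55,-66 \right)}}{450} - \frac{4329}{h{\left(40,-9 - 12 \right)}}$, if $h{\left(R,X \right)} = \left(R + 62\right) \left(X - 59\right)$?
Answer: $\frac{54599}{122400} \approx 0.44607$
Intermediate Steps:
$h{\left(R,X \right)} = \left(-59 + X\right) \left(62 + R\right)$ ($h{\left(R,X \right)} = \left(62 + R\right) \left(-59 + X\right) = \left(-59 + X\right) \left(62 + R\right)$)
$\frac{v{\left(55,-66 \right)}}{450} - \frac{4329}{h{\left(40,-9 - 12 \right)}} = - \frac{38}{450} - \frac{4329}{-3658 - 2360 + 62 \left(-9 - 12\right) + 40 \left(-9 - 12\right)} = \left(-38\right) \frac{1}{450} - \frac{4329}{-3658 - 2360 + 62 \left(-9 - 12\right) + 40 \left(-9 - 12\right)} = - \frac{19}{225} - \frac{4329}{-3658 - 2360 + 62 \left(-21\right) + 40 \left(-21\right)} = - \frac{19}{225} - \frac{4329}{-3658 - 2360 - 1302 - 840} = - \frac{19}{225} - \frac{4329}{-8160} = - \frac{19}{225} - - \frac{1443}{2720} = - \frac{19}{225} + \frac{1443}{2720} = \frac{54599}{122400}$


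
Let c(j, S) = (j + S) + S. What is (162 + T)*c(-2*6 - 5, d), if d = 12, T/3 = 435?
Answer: 10269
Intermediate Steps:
T = 1305 (T = 3*435 = 1305)
c(j, S) = j + 2*S (c(j, S) = (S + j) + S = j + 2*S)
(162 + T)*c(-2*6 - 5, d) = (162 + 1305)*((-2*6 - 5) + 2*12) = 1467*((-12 - 5) + 24) = 1467*(-17 + 24) = 1467*7 = 10269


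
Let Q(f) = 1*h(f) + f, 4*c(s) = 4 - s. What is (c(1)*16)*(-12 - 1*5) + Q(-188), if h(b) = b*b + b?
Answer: 34764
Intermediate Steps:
c(s) = 1 - s/4 (c(s) = (4 - s)/4 = 1 - s/4)
h(b) = b + b² (h(b) = b² + b = b + b²)
Q(f) = f + f*(1 + f) (Q(f) = 1*(f*(1 + f)) + f = f*(1 + f) + f = f + f*(1 + f))
(c(1)*16)*(-12 - 1*5) + Q(-188) = ((1 - ¼*1)*16)*(-12 - 1*5) - 188*(2 - 188) = ((1 - ¼)*16)*(-12 - 5) - 188*(-186) = ((¾)*16)*(-17) + 34968 = 12*(-17) + 34968 = -204 + 34968 = 34764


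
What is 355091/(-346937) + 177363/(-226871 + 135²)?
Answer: -135622103917/72387017302 ≈ -1.8736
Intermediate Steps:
355091/(-346937) + 177363/(-226871 + 135²) = 355091*(-1/346937) + 177363/(-226871 + 18225) = -355091/346937 + 177363/(-208646) = -355091/346937 + 177363*(-1/208646) = -355091/346937 - 177363/208646 = -135622103917/72387017302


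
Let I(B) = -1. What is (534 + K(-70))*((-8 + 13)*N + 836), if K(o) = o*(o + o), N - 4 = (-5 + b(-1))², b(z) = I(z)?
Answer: 10706024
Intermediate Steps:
b(z) = -1
N = 40 (N = 4 + (-5 - 1)² = 4 + (-6)² = 4 + 36 = 40)
K(o) = 2*o² (K(o) = o*(2*o) = 2*o²)
(534 + K(-70))*((-8 + 13)*N + 836) = (534 + 2*(-70)²)*((-8 + 13)*40 + 836) = (534 + 2*4900)*(5*40 + 836) = (534 + 9800)*(200 + 836) = 10334*1036 = 10706024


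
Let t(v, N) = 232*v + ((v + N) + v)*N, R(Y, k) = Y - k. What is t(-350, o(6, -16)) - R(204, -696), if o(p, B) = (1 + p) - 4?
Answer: -84191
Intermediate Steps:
o(p, B) = -3 + p
t(v, N) = 232*v + N*(N + 2*v) (t(v, N) = 232*v + ((N + v) + v)*N = 232*v + (N + 2*v)*N = 232*v + N*(N + 2*v))
t(-350, o(6, -16)) - R(204, -696) = ((-3 + 6)² + 232*(-350) + 2*(-3 + 6)*(-350)) - (204 - 1*(-696)) = (3² - 81200 + 2*3*(-350)) - (204 + 696) = (9 - 81200 - 2100) - 1*900 = -83291 - 900 = -84191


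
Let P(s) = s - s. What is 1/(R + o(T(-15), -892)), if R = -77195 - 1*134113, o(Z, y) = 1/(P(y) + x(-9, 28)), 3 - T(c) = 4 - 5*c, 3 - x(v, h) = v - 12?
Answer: -24/5071391 ≈ -4.7324e-6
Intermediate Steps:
x(v, h) = 15 - v (x(v, h) = 3 - (v - 12) = 3 - (-12 + v) = 3 + (12 - v) = 15 - v)
P(s) = 0
T(c) = -1 + 5*c (T(c) = 3 - (4 - 5*c) = 3 + (-4 + 5*c) = -1 + 5*c)
o(Z, y) = 1/24 (o(Z, y) = 1/(0 + (15 - 1*(-9))) = 1/(0 + (15 + 9)) = 1/(0 + 24) = 1/24)
R = -211308 (R = -77195 - 134113 = -211308)
1/(R + o(T(-15), -892)) = 1/(-211308 + 1/24) = 1/(-5071391/24) = -24/5071391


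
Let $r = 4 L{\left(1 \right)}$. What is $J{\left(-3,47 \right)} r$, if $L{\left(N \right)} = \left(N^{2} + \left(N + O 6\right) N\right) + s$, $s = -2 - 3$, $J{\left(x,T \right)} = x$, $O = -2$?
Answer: $180$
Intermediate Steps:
$s = -5$ ($s = -2 - 3 = -5$)
$L{\left(N \right)} = -5 + N^{2} + N \left(-12 + N\right)$ ($L{\left(N \right)} = \left(N^{2} + \left(N - 12\right) N\right) - 5 = \left(N^{2} + \left(-12 + N\right) N\right) - 5 = \left(N^{2} + N \left(-12 + N\right)\right) - 5 = -5 + N^{2} + N \left(-12 + N\right)$)
$r = -60$ ($r = 4 \left(-5 - 12 + 2 \cdot 1^{2}\right) = 4 \left(-5 - 12 + 2 \cdot 1\right) = 4 \left(-5 - 12 + 2\right) = 4 \left(-15\right) = -60$)
$J{\left(-3,47 \right)} r = \left(-3\right) \left(-60\right) = 180$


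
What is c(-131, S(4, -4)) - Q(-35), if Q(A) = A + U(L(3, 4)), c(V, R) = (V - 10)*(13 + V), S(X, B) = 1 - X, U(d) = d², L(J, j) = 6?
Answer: 16637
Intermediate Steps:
c(V, R) = (-10 + V)*(13 + V)
Q(A) = 36 + A (Q(A) = A + 6² = A + 36 = 36 + A)
c(-131, S(4, -4)) - Q(-35) = (-130 + (-131)² + 3*(-131)) - (36 - 35) = (-130 + 17161 - 393) - 1*1 = 16638 - 1 = 16637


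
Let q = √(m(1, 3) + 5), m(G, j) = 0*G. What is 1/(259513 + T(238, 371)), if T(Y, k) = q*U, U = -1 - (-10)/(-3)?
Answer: 2335617/606122973676 + 39*√5/606122973676 ≈ 3.8535e-6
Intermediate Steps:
m(G, j) = 0
U = -13/3 (U = -1 - (-10)*(-1)/3 = -1 - 1*10/3 = -1 - 10/3 = -13/3 ≈ -4.3333)
q = √5 (q = √(0 + 5) = √5 ≈ 2.2361)
T(Y, k) = -13*√5/3 (T(Y, k) = √5*(-13/3) = -13*√5/3)
1/(259513 + T(238, 371)) = 1/(259513 - 13*√5/3)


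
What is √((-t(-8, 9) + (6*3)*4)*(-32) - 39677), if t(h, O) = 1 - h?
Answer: I*√41693 ≈ 204.19*I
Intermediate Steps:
√((-t(-8, 9) + (6*3)*4)*(-32) - 39677) = √((-(1 - 1*(-8)) + (6*3)*4)*(-32) - 39677) = √((-(1 + 8) + 18*4)*(-32) - 39677) = √((-1*9 + 72)*(-32) - 39677) = √((-9 + 72)*(-32) - 39677) = √(63*(-32) - 39677) = √(-2016 - 39677) = √(-41693) = I*√41693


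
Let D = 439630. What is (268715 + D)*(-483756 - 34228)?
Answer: -366911376480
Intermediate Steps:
(268715 + D)*(-483756 - 34228) = (268715 + 439630)*(-483756 - 34228) = 708345*(-517984) = -366911376480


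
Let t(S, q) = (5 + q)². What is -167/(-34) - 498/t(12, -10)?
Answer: -12757/850 ≈ -15.008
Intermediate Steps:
-167/(-34) - 498/t(12, -10) = -167/(-34) - 498/(5 - 10)² = -167*(-1/34) - 498/((-5)²) = 167/34 - 498/25 = -12757/850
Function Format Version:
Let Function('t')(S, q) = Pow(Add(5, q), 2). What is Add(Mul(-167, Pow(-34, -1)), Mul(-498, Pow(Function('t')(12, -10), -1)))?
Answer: Rational(-12757, 850) ≈ -15.008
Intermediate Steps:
Add(Mul(-167, Pow(-34, -1)), Mul(-498, Pow(Function('t')(12, -10), -1))) = Add(Mul(-167, Pow(-34, -1)), Mul(-498, Pow(Pow(Add(5, -10), 2), -1))) = Add(Mul(-167, Rational(-1, 34)), Mul(-498, Pow(Pow(-5, 2), -1))) = Add(Rational(167, 34), Mul(-498, Pow(25, -1))) = Add(Rational(167, 34), Mul(-498, Rational(1, 25))) = Add(Rational(167, 34), Rational(-498, 25)) = Rational(-12757, 850)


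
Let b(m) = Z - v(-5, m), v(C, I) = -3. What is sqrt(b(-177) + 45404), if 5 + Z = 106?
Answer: 2*sqrt(11377) ≈ 213.33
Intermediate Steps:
Z = 101 (Z = -5 + 106 = 101)
b(m) = 104 (b(m) = 101 - 1*(-3) = 101 + 3 = 104)
sqrt(b(-177) + 45404) = sqrt(104 + 45404) = sqrt(45508) = 2*sqrt(11377)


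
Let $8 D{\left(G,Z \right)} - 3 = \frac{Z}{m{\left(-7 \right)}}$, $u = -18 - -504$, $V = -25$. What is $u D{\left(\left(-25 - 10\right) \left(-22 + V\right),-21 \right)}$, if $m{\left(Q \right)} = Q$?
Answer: $\frac{729}{2} \approx 364.5$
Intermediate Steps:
$u = 486$ ($u = -18 + 504 = 486$)
$D{\left(G,Z \right)} = \frac{3}{8} - \frac{Z}{56}$ ($D{\left(G,Z \right)} = \frac{3}{8} + \frac{Z \frac{1}{-7}}{8} = \frac{3}{8} + \frac{Z \left(- \frac{1}{7}\right)}{8} = \frac{3}{8} + \frac{\left(- \frac{1}{7}\right) Z}{8} = \frac{3}{8} - \frac{Z}{56}$)
$u D{\left(\left(-25 - 10\right) \left(-22 + V\right),-21 \right)} = 486 \left(\frac{3}{8} - - \frac{3}{8}\right) = 486 \left(\frac{3}{8} + \frac{3}{8}\right) = 486 \cdot \frac{3}{4} = \frac{729}{2}$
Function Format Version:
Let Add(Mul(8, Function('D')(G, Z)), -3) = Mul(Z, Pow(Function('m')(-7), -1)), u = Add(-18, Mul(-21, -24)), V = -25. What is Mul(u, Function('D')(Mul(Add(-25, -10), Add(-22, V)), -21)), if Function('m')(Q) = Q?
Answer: Rational(729, 2) ≈ 364.50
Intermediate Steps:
u = 486 (u = Add(-18, 504) = 486)
Function('D')(G, Z) = Add(Rational(3, 8), Mul(Rational(-1, 56), Z)) (Function('D')(G, Z) = Add(Rational(3, 8), Mul(Rational(1, 8), Mul(Z, Pow(-7, -1)))) = Add(Rational(3, 8), Mul(Rational(1, 8), Mul(Z, Rational(-1, 7)))) = Add(Rational(3, 8), Mul(Rational(1, 8), Mul(Rational(-1, 7), Z))) = Add(Rational(3, 8), Mul(Rational(-1, 56), Z)))
Mul(u, Function('D')(Mul(Add(-25, -10), Add(-22, V)), -21)) = Mul(486, Add(Rational(3, 8), Mul(Rational(-1, 56), -21))) = Mul(486, Add(Rational(3, 8), Rational(3, 8))) = Mul(486, Rational(3, 4)) = Rational(729, 2)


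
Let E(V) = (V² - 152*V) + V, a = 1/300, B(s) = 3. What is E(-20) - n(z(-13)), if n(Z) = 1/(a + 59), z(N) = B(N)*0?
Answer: 60537120/17701 ≈ 3420.0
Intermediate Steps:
a = 1/300 ≈ 0.0033333
E(V) = V² - 151*V
z(N) = 0 (z(N) = 3*0 = 0)
n(Z) = 300/17701 (n(Z) = 1/(1/300 + 59) = 1/(17701/300) = 300/17701)
E(-20) - n(z(-13)) = -20*(-151 - 20) - 1*300/17701 = -20*(-171) - 300/17701 = 3420 - 300/17701 = 60537120/17701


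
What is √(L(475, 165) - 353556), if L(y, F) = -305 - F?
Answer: I*√354026 ≈ 595.0*I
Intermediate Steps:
√(L(475, 165) - 353556) = √((-305 - 1*165) - 353556) = √((-305 - 165) - 353556) = √(-470 - 353556) = √(-354026) = I*√354026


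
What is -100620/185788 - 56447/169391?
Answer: -6882824414/7867703777 ≈ -0.87482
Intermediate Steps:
-100620/185788 - 56447/169391 = -100620*1/185788 - 56447*1/169391 = -25155/46447 - 56447/169391 = -6882824414/7867703777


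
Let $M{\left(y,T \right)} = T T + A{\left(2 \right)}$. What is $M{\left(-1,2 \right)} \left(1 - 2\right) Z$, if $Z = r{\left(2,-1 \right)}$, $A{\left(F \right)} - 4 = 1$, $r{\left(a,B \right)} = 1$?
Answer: $-9$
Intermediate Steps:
$A{\left(F \right)} = 5$ ($A{\left(F \right)} = 4 + 1 = 5$)
$Z = 1$
$M{\left(y,T \right)} = 5 + T^{2}$ ($M{\left(y,T \right)} = T T + 5 = T^{2} + 5 = 5 + T^{2}$)
$M{\left(-1,2 \right)} \left(1 - 2\right) Z = \left(5 + 2^{2}\right) \left(1 - 2\right) 1 = \left(5 + 4\right) \left(-1\right) 1 = 9 \left(-1\right) 1 = \left(-9\right) 1 = -9$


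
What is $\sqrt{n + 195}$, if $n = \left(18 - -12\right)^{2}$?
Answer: $\sqrt{1095} \approx 33.091$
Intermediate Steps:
$n = 900$ ($n = \left(18 + 12\right)^{2} = 30^{2} = 900$)
$\sqrt{n + 195} = \sqrt{900 + 195} = \sqrt{1095}$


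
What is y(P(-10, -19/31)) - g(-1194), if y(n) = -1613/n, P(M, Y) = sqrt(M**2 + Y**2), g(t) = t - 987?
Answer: 2181 - 50003*sqrt(96461)/96461 ≈ 2020.0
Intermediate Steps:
g(t) = -987 + t
y(P(-10, -19/31)) - g(-1194) = -1613/sqrt((-10)**2 + (-19/31)**2) - (-987 - 1194) = -1613/sqrt(100 + (-19*1/31)**2) - 1*(-2181) = -1613/sqrt(100 + (-19/31)**2) + 2181 = -1613/sqrt(100 + 361/961) + 2181 = -1613*31*sqrt(96461)/96461 + 2181 = -50003*sqrt(96461)/96461 + 2181 = 2181 - 50003*sqrt(96461)/96461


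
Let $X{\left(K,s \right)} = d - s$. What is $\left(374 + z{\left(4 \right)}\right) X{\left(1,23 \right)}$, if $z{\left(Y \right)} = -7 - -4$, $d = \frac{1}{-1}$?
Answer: $-8904$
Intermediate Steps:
$d = -1$
$X{\left(K,s \right)} = -1 - s$
$z{\left(Y \right)} = -3$ ($z{\left(Y \right)} = -7 + 4 = -3$)
$\left(374 + z{\left(4 \right)}\right) X{\left(1,23 \right)} = \left(374 - 3\right) \left(-1 - 23\right) = 371 \left(-1 - 23\right) = 371 \left(-24\right) = -8904$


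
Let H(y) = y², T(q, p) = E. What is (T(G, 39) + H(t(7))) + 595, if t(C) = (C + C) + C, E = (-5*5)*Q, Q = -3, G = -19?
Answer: 1111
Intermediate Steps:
E = 75 (E = -5*5*(-3) = -25*(-3) = 75)
T(q, p) = 75
t(C) = 3*C (t(C) = 2*C + C = 3*C)
(T(G, 39) + H(t(7))) + 595 = (75 + (3*7)²) + 595 = (75 + 21²) + 595 = (75 + 441) + 595 = 516 + 595 = 1111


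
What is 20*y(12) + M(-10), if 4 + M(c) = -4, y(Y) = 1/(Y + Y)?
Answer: -43/6 ≈ -7.1667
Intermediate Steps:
y(Y) = 1/(2*Y)
M(c) = -8 (M(c) = -4 - 4 = -8)
20*y(12) + M(-10) = 20*((1/2)/12) - 8 = 20*((1/2)*(1/12)) - 8 = 20*(1/24) - 8 = 5/6 - 8 = -43/6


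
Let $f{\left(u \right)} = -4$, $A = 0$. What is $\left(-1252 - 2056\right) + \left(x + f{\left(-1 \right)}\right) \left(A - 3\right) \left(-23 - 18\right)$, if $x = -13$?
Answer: $-5399$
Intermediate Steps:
$\left(-1252 - 2056\right) + \left(x + f{\left(-1 \right)}\right) \left(A - 3\right) \left(-23 - 18\right) = \left(-1252 - 2056\right) + \left(-13 - 4\right) \left(0 - 3\right) \left(-23 - 18\right) = -3308 + \left(-17\right) \left(-3\right) \left(-41\right) = -3308 + 51 \left(-41\right) = -3308 - 2091 = -5399$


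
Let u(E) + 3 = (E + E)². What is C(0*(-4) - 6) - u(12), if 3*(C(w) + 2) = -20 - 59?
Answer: -1804/3 ≈ -601.33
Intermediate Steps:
C(w) = -85/3 (C(w) = -2 + (-20 - 59)/3 = -2 + (⅓)*(-79) = -2 - 79/3 = -85/3)
u(E) = -3 + 4*E² (u(E) = -3 + (E + E)² = -3 + (2*E)² = -3 + 4*E²)
C(0*(-4) - 6) - u(12) = -85/3 - (-3 + 4*12²) = -85/3 - (-3 + 4*144) = -85/3 - (-3 + 576) = -85/3 - 1*573 = -85/3 - 573 = -1804/3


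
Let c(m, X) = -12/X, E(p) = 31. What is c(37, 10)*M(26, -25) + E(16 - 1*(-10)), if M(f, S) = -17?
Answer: 257/5 ≈ 51.400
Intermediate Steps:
c(37, 10)*M(26, -25) + E(16 - 1*(-10)) = -12/10*(-17) + 31 = -12*1/10*(-17) + 31 = -6/5*(-17) + 31 = 102/5 + 31 = 257/5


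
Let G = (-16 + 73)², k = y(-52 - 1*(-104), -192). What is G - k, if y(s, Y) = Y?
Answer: 3441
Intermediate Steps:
k = -192
G = 3249 (G = 57² = 3249)
G - k = 3249 - 1*(-192) = 3249 + 192 = 3441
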